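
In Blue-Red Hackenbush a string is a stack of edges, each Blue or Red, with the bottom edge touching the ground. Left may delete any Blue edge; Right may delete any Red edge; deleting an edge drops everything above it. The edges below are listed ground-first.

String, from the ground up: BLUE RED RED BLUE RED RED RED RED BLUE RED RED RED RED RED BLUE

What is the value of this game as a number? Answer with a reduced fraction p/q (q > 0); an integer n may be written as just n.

Build G(s[:k]) for k = 1..15, string s = BLUE RED RED BLUE RED RED RED RED BLUE RED RED RED RED RED BLUE.
B: Left { 0 }, Right { (no moves) } — simplest 1
BR: Left { 0 }, Right { 1 } — simplest 1/2
BRR: Left { 0 }, Right { 1/2,1 } — simplest 1/4
BRRB: Left { 0,1/4 }, Right { 1/2,1 } — simplest 3/8
BRRBR: Left { 0,1/4 }, Right { 3/8,1/2,1 } — simplest 5/16
BRRBRR: Left { 0,1/4 }, Right { 5/16,3/8,1/2,1 } — simplest 9/32
BRRBRRR: Left { 0,1/4 }, Right { 9/32,5/16,3/8,1/2,1 } — simplest 17/64
BRRBRRRR: Left { 0,1/4 }, Right { 17/64,9/32,5/16,3/8,1/2,1 } — simplest 33/128
BRRBRRRRB: Left { 0,1/4,33/128 }, Right { 17/64,9/32,5/16,3/8,1/2,1 } — simplest 67/256
BRRBRRRRBR: Left { 0,1/4,33/128 }, Right { 67/256,17/64,9/32,5/16,3/8,1/2,1 } — simplest 133/512
BRRBRRRRBRR: Left { 0,1/4,33/128 }, Right { 133/512,67/256,17/64,9/32,5/16,3/8,1/2,1 } — simplest 265/1024
BRRBRRRRBRRR: Left { 0,1/4,33/128 }, Right { 265/1024,133/512,67/256,17/64,9/32,5/16,3/8,1/2,1 } — simplest 529/2048
BRRBRRRRBRRRR: Left { 0,1/4,33/128 }, Right { 529/2048,265/1024,133/512,67/256,17/64,9/32,5/16,3/8,1/2,1 } — simplest 1057/4096
BRRBRRRRBRRRRR: Left { 0,1/4,33/128 }, Right { 1057/4096,529/2048,265/1024,133/512,67/256,17/64,9/32,5/16,3/8,1/2,1 } — simplest 2113/8192
BRRBRRRRBRRRRRB: Left { 0,1/4,33/128,2113/8192 }, Right { 1057/4096,529/2048,265/1024,133/512,67/256,17/64,9/32,5/16,3/8,1/2,1 } — simplest 4227/16384

4227/16384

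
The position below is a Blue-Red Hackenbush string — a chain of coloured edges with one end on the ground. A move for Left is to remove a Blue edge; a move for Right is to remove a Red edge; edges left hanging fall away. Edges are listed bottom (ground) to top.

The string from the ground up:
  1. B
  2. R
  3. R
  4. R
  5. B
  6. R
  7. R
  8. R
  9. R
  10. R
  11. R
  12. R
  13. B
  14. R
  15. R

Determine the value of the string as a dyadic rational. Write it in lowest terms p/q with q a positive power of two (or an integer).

2057/16384

step 1: add B to get B; options L={ 0 } R={ (no moves) } gives 1
step 2: add R to get BR; options L={ 0 } R={ 1 } gives 1/2
step 3: add R to get BRR; options L={ 0 } R={ 1/2, 1 } gives 1/4
step 4: add R to get BRRR; options L={ 0 } R={ 1/4, 1/2, 1 } gives 1/8
step 5: add B to get BRRRB; options L={ 0, 1/8 } R={ 1/4, 1/2, 1 } gives 3/16
step 6: add R to get BRRRBR; options L={ 0, 1/8 } R={ 3/16, 1/4, 1/2, 1 } gives 5/32
step 7: add R to get BRRRBRR; options L={ 0, 1/8 } R={ 5/32, 3/16, 1/4, 1/2, 1 } gives 9/64
step 8: add R to get BRRRBRRR; options L={ 0, 1/8 } R={ 9/64, 5/32, 3/16, 1/4, 1/2, 1 } gives 17/128
step 9: add R to get BRRRBRRRR; options L={ 0, 1/8 } R={ 17/128, 9/64, 5/32, 3/16, 1/4, 1/2, 1 } gives 33/256
step 10: add R to get BRRRBRRRRR; options L={ 0, 1/8 } R={ 33/256, 17/128, 9/64, 5/32, 3/16, 1/4, 1/2, 1 } gives 65/512
step 11: add R to get BRRRBRRRRRR; options L={ 0, 1/8 } R={ 65/512, 33/256, 17/128, 9/64, 5/32, 3/16, 1/4, 1/2, 1 } gives 129/1024
step 12: add R to get BRRRBRRRRRRR; options L={ 0, 1/8 } R={ 129/1024, 65/512, 33/256, 17/128, 9/64, 5/32, 3/16, 1/4, 1/2, 1 } gives 257/2048
step 13: add B to get BRRRBRRRRRRRB; options L={ 0, 1/8, 257/2048 } R={ 129/1024, 65/512, 33/256, 17/128, 9/64, 5/32, 3/16, 1/4, 1/2, 1 } gives 515/4096
step 14: add R to get BRRRBRRRRRRRBR; options L={ 0, 1/8, 257/2048 } R={ 515/4096, 129/1024, 65/512, 33/256, 17/128, 9/64, 5/32, 3/16, 1/4, 1/2, 1 } gives 1029/8192
step 15: add R to get BRRRBRRRRRRRBRR; options L={ 0, 1/8, 257/2048 } R={ 1029/8192, 515/4096, 129/1024, 65/512, 33/256, 17/128, 9/64, 5/32, 3/16, 1/4, 1/2, 1 } gives 2057/16384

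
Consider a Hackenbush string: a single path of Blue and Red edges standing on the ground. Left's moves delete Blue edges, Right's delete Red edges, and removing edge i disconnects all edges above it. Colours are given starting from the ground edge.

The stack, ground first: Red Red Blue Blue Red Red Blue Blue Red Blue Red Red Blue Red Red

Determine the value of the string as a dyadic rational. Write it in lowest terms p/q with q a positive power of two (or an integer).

-11447/8192

step 1: add Red to get R; options L={ — } R={ 0 } = -1
step 2: add Red to get RR; options L={ — } R={ -1; 0 } = -2
step 3: add Blue to get RRB; options L={ -2 } R={ -1; 0 } = -3/2
step 4: add Blue to get RRBB; options L={ -2; -3/2 } R={ -1; 0 } = -5/4
step 5: add Red to get RRBBR; options L={ -2; -3/2 } R={ -5/4; -1; 0 } = -11/8
step 6: add Red to get RRBBRR; options L={ -2; -3/2 } R={ -11/8; -5/4; -1; 0 } = -23/16
step 7: add Blue to get RRBBRRB; options L={ -2; -3/2; -23/16 } R={ -11/8; -5/4; -1; 0 } = -45/32
step 8: add Blue to get RRBBRRBB; options L={ -2; -3/2; -23/16; -45/32 } R={ -11/8; -5/4; -1; 0 } = -89/64
step 9: add Red to get RRBBRRBBR; options L={ -2; -3/2; -23/16; -45/32 } R={ -89/64; -11/8; -5/4; -1; 0 } = -179/128
step 10: add Blue to get RRBBRRBBRB; options L={ -2; -3/2; -23/16; -45/32; -179/128 } R={ -89/64; -11/8; -5/4; -1; 0 } = -357/256
step 11: add Red to get RRBBRRBBRBR; options L={ -2; -3/2; -23/16; -45/32; -179/128 } R={ -357/256; -89/64; -11/8; -5/4; -1; 0 } = -715/512
step 12: add Red to get RRBBRRBBRBRR; options L={ -2; -3/2; -23/16; -45/32; -179/128 } R={ -715/512; -357/256; -89/64; -11/8; -5/4; -1; 0 } = -1431/1024
step 13: add Blue to get RRBBRRBBRBRRB; options L={ -2; -3/2; -23/16; -45/32; -179/128; -1431/1024 } R={ -715/512; -357/256; -89/64; -11/8; -5/4; -1; 0 } = -2861/2048
step 14: add Red to get RRBBRRBBRBRRBR; options L={ -2; -3/2; -23/16; -45/32; -179/128; -1431/1024 } R={ -2861/2048; -715/512; -357/256; -89/64; -11/8; -5/4; -1; 0 } = -5723/4096
step 15: add Red to get RRBBRRBBRBRRBRR; options L={ -2; -3/2; -23/16; -45/32; -179/128; -1431/1024 } R={ -5723/4096; -2861/2048; -715/512; -357/256; -89/64; -11/8; -5/4; -1; 0 } = -11447/8192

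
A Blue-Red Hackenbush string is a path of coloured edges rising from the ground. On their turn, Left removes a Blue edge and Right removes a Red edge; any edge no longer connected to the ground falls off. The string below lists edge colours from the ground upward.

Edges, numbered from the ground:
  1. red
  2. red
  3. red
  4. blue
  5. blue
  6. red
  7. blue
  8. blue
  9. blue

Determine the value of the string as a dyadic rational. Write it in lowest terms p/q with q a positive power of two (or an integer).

-145/64

Prefix values for red red red blue blue red blue blue blue via {L|R} + simplicity:
1 of 9 · r · max L −∞ · min R 0 ⇒ -1
2 of 9 · rr · max L −∞ · min R -1 ⇒ -2
3 of 9 · rrr · max L −∞ · min R -2 ⇒ -3
4 of 9 · rrrb · max L -3 · min R -2 ⇒ -5/2
5 of 9 · rrrbb · max L -5/2 · min R -2 ⇒ -9/4
6 of 9 · rrrbbr · max L -5/2 · min R -9/4 ⇒ -19/8
7 of 9 · rrrbbrb · max L -19/8 · min R -9/4 ⇒ -37/16
8 of 9 · rrrbbrbb · max L -37/16 · min R -9/4 ⇒ -73/32
9 of 9 · rrrbbrbbb · max L -73/32 · min R -9/4 ⇒ -145/64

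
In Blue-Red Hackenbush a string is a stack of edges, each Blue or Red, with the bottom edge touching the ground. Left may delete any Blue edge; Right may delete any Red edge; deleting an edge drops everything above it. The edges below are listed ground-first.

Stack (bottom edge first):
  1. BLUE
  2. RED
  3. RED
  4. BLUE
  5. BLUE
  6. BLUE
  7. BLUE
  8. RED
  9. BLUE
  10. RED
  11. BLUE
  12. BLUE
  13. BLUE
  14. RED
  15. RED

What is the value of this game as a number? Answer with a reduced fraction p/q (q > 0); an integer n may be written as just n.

7865/16384

value_1 [B]  L=[0]  R=[—]  — 1
value_2 [BR]  L=[0]  R=[1]  — 1/2
value_3 [BRR]  L=[0]  R=[1/2; 1]  — 1/4
value_4 [BRRB]  L=[0; 1/4]  R=[1/2; 1]  — 3/8
value_5 [BRRBB]  L=[0; 1/4; 3/8]  R=[1/2; 1]  — 7/16
value_6 [BRRBBB]  L=[0; 1/4; 3/8; 7/16]  R=[1/2; 1]  — 15/32
value_7 [BRRBBBB]  L=[0; 1/4; 3/8; 7/16; 15/32]  R=[1/2; 1]  — 31/64
value_8 [BRRBBBBR]  L=[0; 1/4; 3/8; 7/16; 15/32]  R=[31/64; 1/2; 1]  — 61/128
value_9 [BRRBBBBRB]  L=[0; 1/4; 3/8; 7/16; 15/32; 61/128]  R=[31/64; 1/2; 1]  — 123/256
value_10 [BRRBBBBRBR]  L=[0; 1/4; 3/8; 7/16; 15/32; 61/128]  R=[123/256; 31/64; 1/2; 1]  — 245/512
value_11 [BRRBBBBRBRB]  L=[0; 1/4; 3/8; 7/16; 15/32; 61/128; 245/512]  R=[123/256; 31/64; 1/2; 1]  — 491/1024
value_12 [BRRBBBBRBRBB]  L=[0; 1/4; 3/8; 7/16; 15/32; 61/128; 245/512; 491/1024]  R=[123/256; 31/64; 1/2; 1]  — 983/2048
value_13 [BRRBBBBRBRBBB]  L=[0; 1/4; 3/8; 7/16; 15/32; 61/128; 245/512; 491/1024; 983/2048]  R=[123/256; 31/64; 1/2; 1]  — 1967/4096
value_14 [BRRBBBBRBRBBBR]  L=[0; 1/4; 3/8; 7/16; 15/32; 61/128; 245/512; 491/1024; 983/2048]  R=[1967/4096; 123/256; 31/64; 1/2; 1]  — 3933/8192
value_15 [BRRBBBBRBRBBBRR]  L=[0; 1/4; 3/8; 7/16; 15/32; 61/128; 245/512; 491/1024; 983/2048]  R=[3933/8192; 1967/4096; 123/256; 31/64; 1/2; 1]  — 7865/16384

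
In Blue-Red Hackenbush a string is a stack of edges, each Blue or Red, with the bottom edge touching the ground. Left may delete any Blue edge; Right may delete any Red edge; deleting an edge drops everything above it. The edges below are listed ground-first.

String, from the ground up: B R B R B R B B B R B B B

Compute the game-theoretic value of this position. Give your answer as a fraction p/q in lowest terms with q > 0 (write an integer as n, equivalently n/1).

edge 1 of 13 (B): { 0 |  } → 1
edge 2 of 13 (R): { 0 | 1 } → 1/2
edge 3 of 13 (B): { 0; 1/2 | 1 } → 3/4
edge 4 of 13 (R): { 0; 1/2 | 3/4; 1 } → 5/8
edge 5 of 13 (B): { 0; 1/2; 5/8 | 3/4; 1 } → 11/16
edge 6 of 13 (R): { 0; 1/2; 5/8 | 11/16; 3/4; 1 } → 21/32
edge 7 of 13 (B): { 0; 1/2; 5/8; 21/32 | 11/16; 3/4; 1 } → 43/64
edge 8 of 13 (B): { 0; 1/2; 5/8; 21/32; 43/64 | 11/16; 3/4; 1 } → 87/128
edge 9 of 13 (B): { 0; 1/2; 5/8; 21/32; 43/64; 87/128 | 11/16; 3/4; 1 } → 175/256
edge 10 of 13 (R): { 0; 1/2; 5/8; 21/32; 43/64; 87/128 | 175/256; 11/16; 3/4; 1 } → 349/512
edge 11 of 13 (B): { 0; 1/2; 5/8; 21/32; 43/64; 87/128; 349/512 | 175/256; 11/16; 3/4; 1 } → 699/1024
edge 12 of 13 (B): { 0; 1/2; 5/8; 21/32; 43/64; 87/128; 349/512; 699/1024 | 175/256; 11/16; 3/4; 1 } → 1399/2048
edge 13 of 13 (B): { 0; 1/2; 5/8; 21/32; 43/64; 87/128; 349/512; 699/1024; 1399/2048 | 175/256; 11/16; 3/4; 1 } → 2799/4096

2799/4096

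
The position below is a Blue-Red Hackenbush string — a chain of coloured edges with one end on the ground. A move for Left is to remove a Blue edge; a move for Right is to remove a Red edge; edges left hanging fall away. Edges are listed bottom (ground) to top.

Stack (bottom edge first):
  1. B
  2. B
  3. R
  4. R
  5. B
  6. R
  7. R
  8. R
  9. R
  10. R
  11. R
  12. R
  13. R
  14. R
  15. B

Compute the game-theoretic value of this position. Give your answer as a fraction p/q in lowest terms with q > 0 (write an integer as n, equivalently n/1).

edge 1 of 15 (B): { 0 | ∅ } gives 1
edge 2 of 15 (B): { 0; 1 | ∅ } gives 2
edge 3 of 15 (R): { 0; 1 | 2 } gives 3/2
edge 4 of 15 (R): { 0; 1 | 3/2; 2 } gives 5/4
edge 5 of 15 (B): { 0; 1; 5/4 | 3/2; 2 } gives 11/8
edge 6 of 15 (R): { 0; 1; 5/4 | 11/8; 3/2; 2 } gives 21/16
edge 7 of 15 (R): { 0; 1; 5/4 | 21/16; 11/8; 3/2; 2 } gives 41/32
edge 8 of 15 (R): { 0; 1; 5/4 | 41/32; 21/16; 11/8; 3/2; 2 } gives 81/64
edge 9 of 15 (R): { 0; 1; 5/4 | 81/64; 41/32; 21/16; 11/8; 3/2; 2 } gives 161/128
edge 10 of 15 (R): { 0; 1; 5/4 | 161/128; 81/64; 41/32; 21/16; 11/8; 3/2; 2 } gives 321/256
edge 11 of 15 (R): { 0; 1; 5/4 | 321/256; 161/128; 81/64; 41/32; 21/16; 11/8; 3/2; 2 } gives 641/512
edge 12 of 15 (R): { 0; 1; 5/4 | 641/512; 321/256; 161/128; 81/64; 41/32; 21/16; 11/8; 3/2; 2 } gives 1281/1024
edge 13 of 15 (R): { 0; 1; 5/4 | 1281/1024; 641/512; 321/256; 161/128; 81/64; 41/32; 21/16; 11/8; 3/2; 2 } gives 2561/2048
edge 14 of 15 (R): { 0; 1; 5/4 | 2561/2048; 1281/1024; 641/512; 321/256; 161/128; 81/64; 41/32; 21/16; 11/8; 3/2; 2 } gives 5121/4096
edge 15 of 15 (B): { 0; 1; 5/4; 5121/4096 | 2561/2048; 1281/1024; 641/512; 321/256; 161/128; 81/64; 41/32; 21/16; 11/8; 3/2; 2 } gives 10243/8192

10243/8192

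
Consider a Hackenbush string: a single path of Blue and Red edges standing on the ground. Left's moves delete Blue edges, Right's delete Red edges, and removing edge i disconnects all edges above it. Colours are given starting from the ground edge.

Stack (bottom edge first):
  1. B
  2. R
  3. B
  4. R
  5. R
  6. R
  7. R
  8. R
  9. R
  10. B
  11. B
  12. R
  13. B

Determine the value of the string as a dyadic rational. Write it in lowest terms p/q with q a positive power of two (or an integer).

2075/4096

val_1 [B]  L=[0]  R=[·]  => 1
val_2 [BR]  L=[0]  R=[1]  => 1/2
val_3 [BRB]  L=[0, 1/2]  R=[1]  => 3/4
val_4 [BRBR]  L=[0, 1/2]  R=[3/4, 1]  => 5/8
val_5 [BRBRR]  L=[0, 1/2]  R=[5/8, 3/4, 1]  => 9/16
val_6 [BRBRRR]  L=[0, 1/2]  R=[9/16, 5/8, 3/4, 1]  => 17/32
val_7 [BRBRRRR]  L=[0, 1/2]  R=[17/32, 9/16, 5/8, 3/4, 1]  => 33/64
val_8 [BRBRRRRR]  L=[0, 1/2]  R=[33/64, 17/32, 9/16, 5/8, 3/4, 1]  => 65/128
val_9 [BRBRRRRRR]  L=[0, 1/2]  R=[65/128, 33/64, 17/32, 9/16, 5/8, 3/4, 1]  => 129/256
val_10 [BRBRRRRRRB]  L=[0, 1/2, 129/256]  R=[65/128, 33/64, 17/32, 9/16, 5/8, 3/4, 1]  => 259/512
val_11 [BRBRRRRRRBB]  L=[0, 1/2, 129/256, 259/512]  R=[65/128, 33/64, 17/32, 9/16, 5/8, 3/4, 1]  => 519/1024
val_12 [BRBRRRRRRBBR]  L=[0, 1/2, 129/256, 259/512]  R=[519/1024, 65/128, 33/64, 17/32, 9/16, 5/8, 3/4, 1]  => 1037/2048
val_13 [BRBRRRRRRBBRB]  L=[0, 1/2, 129/256, 259/512, 1037/2048]  R=[519/1024, 65/128, 33/64, 17/32, 9/16, 5/8, 3/4, 1]  => 2075/4096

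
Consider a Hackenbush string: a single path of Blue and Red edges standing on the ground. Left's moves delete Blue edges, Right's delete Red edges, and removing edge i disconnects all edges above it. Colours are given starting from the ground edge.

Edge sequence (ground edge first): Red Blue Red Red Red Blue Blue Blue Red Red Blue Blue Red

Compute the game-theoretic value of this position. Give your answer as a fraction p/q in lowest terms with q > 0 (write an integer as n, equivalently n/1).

-3635/4096

step 1: add Red to get R; options L={ none } R={ 0 } ⇒ -1
step 2: add Blue to get RB; options L={ -1 } R={ 0 } ⇒ -1/2
step 3: add Red to get RBR; options L={ -1 } R={ -1/2; 0 } ⇒ -3/4
step 4: add Red to get RBRR; options L={ -1 } R={ -3/4; -1/2; 0 } ⇒ -7/8
step 5: add Red to get RBRRR; options L={ -1 } R={ -7/8; -3/4; -1/2; 0 } ⇒ -15/16
step 6: add Blue to get RBRRRB; options L={ -1; -15/16 } R={ -7/8; -3/4; -1/2; 0 } ⇒ -29/32
step 7: add Blue to get RBRRRBB; options L={ -1; -15/16; -29/32 } R={ -7/8; -3/4; -1/2; 0 } ⇒ -57/64
step 8: add Blue to get RBRRRBBB; options L={ -1; -15/16; -29/32; -57/64 } R={ -7/8; -3/4; -1/2; 0 } ⇒ -113/128
step 9: add Red to get RBRRRBBBR; options L={ -1; -15/16; -29/32; -57/64 } R={ -113/128; -7/8; -3/4; -1/2; 0 } ⇒ -227/256
step 10: add Red to get RBRRRBBBRR; options L={ -1; -15/16; -29/32; -57/64 } R={ -227/256; -113/128; -7/8; -3/4; -1/2; 0 } ⇒ -455/512
step 11: add Blue to get RBRRRBBBRRB; options L={ -1; -15/16; -29/32; -57/64; -455/512 } R={ -227/256; -113/128; -7/8; -3/4; -1/2; 0 } ⇒ -909/1024
step 12: add Blue to get RBRRRBBBRRBB; options L={ -1; -15/16; -29/32; -57/64; -455/512; -909/1024 } R={ -227/256; -113/128; -7/8; -3/4; -1/2; 0 } ⇒ -1817/2048
step 13: add Red to get RBRRRBBBRRBBR; options L={ -1; -15/16; -29/32; -57/64; -455/512; -909/1024 } R={ -1817/2048; -227/256; -113/128; -7/8; -3/4; -1/2; 0 } ⇒ -3635/4096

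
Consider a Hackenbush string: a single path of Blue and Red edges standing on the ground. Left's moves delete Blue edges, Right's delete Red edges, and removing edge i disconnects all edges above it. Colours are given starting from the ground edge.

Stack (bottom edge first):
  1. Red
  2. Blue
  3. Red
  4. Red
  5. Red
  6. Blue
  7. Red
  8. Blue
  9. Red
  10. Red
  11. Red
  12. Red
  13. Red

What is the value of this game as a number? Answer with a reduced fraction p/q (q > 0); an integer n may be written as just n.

-3775/4096

1 of 13 · R · max L −∞ · min R 0 => -1
2 of 13 · RB · max L -1 · min R 0 => -1/2
3 of 13 · RBR · max L -1 · min R -1/2 => -3/4
4 of 13 · RBRR · max L -1 · min R -3/4 => -7/8
5 of 13 · RBRRR · max L -1 · min R -7/8 => -15/16
6 of 13 · RBRRRB · max L -15/16 · min R -7/8 => -29/32
7 of 13 · RBRRRBR · max L -15/16 · min R -29/32 => -59/64
8 of 13 · RBRRRBRB · max L -59/64 · min R -29/32 => -117/128
9 of 13 · RBRRRBRBR · max L -59/64 · min R -117/128 => -235/256
10 of 13 · RBRRRBRBRR · max L -59/64 · min R -235/256 => -471/512
11 of 13 · RBRRRBRBRRR · max L -59/64 · min R -471/512 => -943/1024
12 of 13 · RBRRRBRBRRRR · max L -59/64 · min R -943/1024 => -1887/2048
13 of 13 · RBRRRBRBRRRRR · max L -59/64 · min R -1887/2048 => -3775/4096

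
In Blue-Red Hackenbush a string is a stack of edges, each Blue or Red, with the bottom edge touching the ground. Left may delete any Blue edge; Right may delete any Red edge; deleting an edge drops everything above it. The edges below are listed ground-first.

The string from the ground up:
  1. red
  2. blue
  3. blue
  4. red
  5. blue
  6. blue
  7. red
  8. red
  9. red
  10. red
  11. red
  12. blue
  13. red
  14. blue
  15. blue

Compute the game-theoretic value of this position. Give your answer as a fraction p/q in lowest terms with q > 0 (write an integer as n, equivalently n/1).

-5097/16384

step 1: add red to get r; options L={ — } R={ 0 } ⇒ -1
step 2: add blue to get rb; options L={ -1 } R={ 0 } ⇒ -1/2
step 3: add blue to get rbb; options L={ -1 -1/2 } R={ 0 } ⇒ -1/4
step 4: add red to get rbbr; options L={ -1 -1/2 } R={ -1/4 0 } ⇒ -3/8
step 5: add blue to get rbbrb; options L={ -1 -1/2 -3/8 } R={ -1/4 0 } ⇒ -5/16
step 6: add blue to get rbbrbb; options L={ -1 -1/2 -3/8 -5/16 } R={ -1/4 0 } ⇒ -9/32
step 7: add red to get rbbrbbr; options L={ -1 -1/2 -3/8 -5/16 } R={ -9/32 -1/4 0 } ⇒ -19/64
step 8: add red to get rbbrbbrr; options L={ -1 -1/2 -3/8 -5/16 } R={ -19/64 -9/32 -1/4 0 } ⇒ -39/128
step 9: add red to get rbbrbbrrr; options L={ -1 -1/2 -3/8 -5/16 } R={ -39/128 -19/64 -9/32 -1/4 0 } ⇒ -79/256
step 10: add red to get rbbrbbrrrr; options L={ -1 -1/2 -3/8 -5/16 } R={ -79/256 -39/128 -19/64 -9/32 -1/4 0 } ⇒ -159/512
step 11: add red to get rbbrbbrrrrr; options L={ -1 -1/2 -3/8 -5/16 } R={ -159/512 -79/256 -39/128 -19/64 -9/32 -1/4 0 } ⇒ -319/1024
step 12: add blue to get rbbrbbrrrrrb; options L={ -1 -1/2 -3/8 -5/16 -319/1024 } R={ -159/512 -79/256 -39/128 -19/64 -9/32 -1/4 0 } ⇒ -637/2048
step 13: add red to get rbbrbbrrrrrbr; options L={ -1 -1/2 -3/8 -5/16 -319/1024 } R={ -637/2048 -159/512 -79/256 -39/128 -19/64 -9/32 -1/4 0 } ⇒ -1275/4096
step 14: add blue to get rbbrbbrrrrrbrb; options L={ -1 -1/2 -3/8 -5/16 -319/1024 -1275/4096 } R={ -637/2048 -159/512 -79/256 -39/128 -19/64 -9/32 -1/4 0 } ⇒ -2549/8192
step 15: add blue to get rbbrbbrrrrrbrbb; options L={ -1 -1/2 -3/8 -5/16 -319/1024 -1275/4096 -2549/8192 } R={ -637/2048 -159/512 -79/256 -39/128 -19/64 -9/32 -1/4 0 } ⇒ -5097/16384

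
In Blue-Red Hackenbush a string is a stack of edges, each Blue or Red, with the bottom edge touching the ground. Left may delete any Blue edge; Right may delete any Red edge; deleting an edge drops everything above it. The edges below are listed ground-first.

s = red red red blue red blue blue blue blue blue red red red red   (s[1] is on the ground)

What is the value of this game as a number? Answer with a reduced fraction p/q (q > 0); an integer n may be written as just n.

-5151/2048

Build value(s[:k]) for k = 1..14, string s = red red red blue red blue blue blue blue blue red red red red.
edge 1 of 14 (red): { — | 0 } -> -1
edge 2 of 14 (red): { — | -1, 0 } -> -2
edge 3 of 14 (red): { — | -2, -1, 0 } -> -3
edge 4 of 14 (blue): { -3 | -2, -1, 0 } -> -5/2
edge 5 of 14 (red): { -3 | -5/2, -2, -1, 0 } -> -11/4
edge 6 of 14 (blue): { -3, -11/4 | -5/2, -2, -1, 0 } -> -21/8
edge 7 of 14 (blue): { -3, -11/4, -21/8 | -5/2, -2, -1, 0 } -> -41/16
edge 8 of 14 (blue): { -3, -11/4, -21/8, -41/16 | -5/2, -2, -1, 0 } -> -81/32
edge 9 of 14 (blue): { -3, -11/4, -21/8, -41/16, -81/32 | -5/2, -2, -1, 0 } -> -161/64
edge 10 of 14 (blue): { -3, -11/4, -21/8, -41/16, -81/32, -161/64 | -5/2, -2, -1, 0 } -> -321/128
edge 11 of 14 (red): { -3, -11/4, -21/8, -41/16, -81/32, -161/64 | -321/128, -5/2, -2, -1, 0 } -> -643/256
edge 12 of 14 (red): { -3, -11/4, -21/8, -41/16, -81/32, -161/64 | -643/256, -321/128, -5/2, -2, -1, 0 } -> -1287/512
edge 13 of 14 (red): { -3, -11/4, -21/8, -41/16, -81/32, -161/64 | -1287/512, -643/256, -321/128, -5/2, -2, -1, 0 } -> -2575/1024
edge 14 of 14 (red): { -3, -11/4, -21/8, -41/16, -81/32, -161/64 | -2575/1024, -1287/512, -643/256, -321/128, -5/2, -2, -1, 0 } -> -5151/2048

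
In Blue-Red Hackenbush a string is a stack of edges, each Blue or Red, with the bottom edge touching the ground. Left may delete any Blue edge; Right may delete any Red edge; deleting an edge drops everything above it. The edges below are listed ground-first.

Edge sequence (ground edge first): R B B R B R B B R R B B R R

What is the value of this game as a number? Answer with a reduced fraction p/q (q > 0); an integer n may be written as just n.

-2663/8192

Prefix values for R B B R B R B B R R B B R R via {L|R} + simplicity:
edge 1 of 14 (R): { — | 0 } => -1
edge 2 of 14 (B): { -1 | 0 } => -1/2
edge 3 of 14 (B): { -1, -1/2 | 0 } => -1/4
edge 4 of 14 (R): { -1, -1/2 | -1/4, 0 } => -3/8
edge 5 of 14 (B): { -1, -1/2, -3/8 | -1/4, 0 } => -5/16
edge 6 of 14 (R): { -1, -1/2, -3/8 | -5/16, -1/4, 0 } => -11/32
edge 7 of 14 (B): { -1, -1/2, -3/8, -11/32 | -5/16, -1/4, 0 } => -21/64
edge 8 of 14 (B): { -1, -1/2, -3/8, -11/32, -21/64 | -5/16, -1/4, 0 } => -41/128
edge 9 of 14 (R): { -1, -1/2, -3/8, -11/32, -21/64 | -41/128, -5/16, -1/4, 0 } => -83/256
edge 10 of 14 (R): { -1, -1/2, -3/8, -11/32, -21/64 | -83/256, -41/128, -5/16, -1/4, 0 } => -167/512
edge 11 of 14 (B): { -1, -1/2, -3/8, -11/32, -21/64, -167/512 | -83/256, -41/128, -5/16, -1/4, 0 } => -333/1024
edge 12 of 14 (B): { -1, -1/2, -3/8, -11/32, -21/64, -167/512, -333/1024 | -83/256, -41/128, -5/16, -1/4, 0 } => -665/2048
edge 13 of 14 (R): { -1, -1/2, -3/8, -11/32, -21/64, -167/512, -333/1024 | -665/2048, -83/256, -41/128, -5/16, -1/4, 0 } => -1331/4096
edge 14 of 14 (R): { -1, -1/2, -3/8, -11/32, -21/64, -167/512, -333/1024 | -1331/4096, -665/2048, -83/256, -41/128, -5/16, -1/4, 0 } => -2663/8192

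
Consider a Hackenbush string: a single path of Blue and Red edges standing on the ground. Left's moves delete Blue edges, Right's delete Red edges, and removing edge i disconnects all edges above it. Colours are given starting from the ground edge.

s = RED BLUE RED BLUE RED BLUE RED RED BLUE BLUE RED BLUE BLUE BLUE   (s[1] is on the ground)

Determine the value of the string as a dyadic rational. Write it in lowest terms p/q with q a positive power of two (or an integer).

-5521/8192

edge 1 of 14 (RED): { none | 0 } -> -1
edge 2 of 14 (BLUE): { -1 | 0 } -> -1/2
edge 3 of 14 (RED): { -1 | -1/2, 0 } -> -3/4
edge 4 of 14 (BLUE): { -1, -3/4 | -1/2, 0 } -> -5/8
edge 5 of 14 (RED): { -1, -3/4 | -5/8, -1/2, 0 } -> -11/16
edge 6 of 14 (BLUE): { -1, -3/4, -11/16 | -5/8, -1/2, 0 } -> -21/32
edge 7 of 14 (RED): { -1, -3/4, -11/16 | -21/32, -5/8, -1/2, 0 } -> -43/64
edge 8 of 14 (RED): { -1, -3/4, -11/16 | -43/64, -21/32, -5/8, -1/2, 0 } -> -87/128
edge 9 of 14 (BLUE): { -1, -3/4, -11/16, -87/128 | -43/64, -21/32, -5/8, -1/2, 0 } -> -173/256
edge 10 of 14 (BLUE): { -1, -3/4, -11/16, -87/128, -173/256 | -43/64, -21/32, -5/8, -1/2, 0 } -> -345/512
edge 11 of 14 (RED): { -1, -3/4, -11/16, -87/128, -173/256 | -345/512, -43/64, -21/32, -5/8, -1/2, 0 } -> -691/1024
edge 12 of 14 (BLUE): { -1, -3/4, -11/16, -87/128, -173/256, -691/1024 | -345/512, -43/64, -21/32, -5/8, -1/2, 0 } -> -1381/2048
edge 13 of 14 (BLUE): { -1, -3/4, -11/16, -87/128, -173/256, -691/1024, -1381/2048 | -345/512, -43/64, -21/32, -5/8, -1/2, 0 } -> -2761/4096
edge 14 of 14 (BLUE): { -1, -3/4, -11/16, -87/128, -173/256, -691/1024, -1381/2048, -2761/4096 | -345/512, -43/64, -21/32, -5/8, -1/2, 0 } -> -5521/8192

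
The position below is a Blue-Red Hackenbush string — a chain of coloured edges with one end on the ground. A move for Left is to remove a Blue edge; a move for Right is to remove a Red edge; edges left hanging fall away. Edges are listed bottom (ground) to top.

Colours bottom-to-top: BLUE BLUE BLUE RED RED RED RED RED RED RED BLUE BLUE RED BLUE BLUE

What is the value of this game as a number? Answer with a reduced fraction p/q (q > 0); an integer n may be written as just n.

Build val(s[:k]) for k = 1..15, string s = BLUE BLUE BLUE RED RED RED RED RED RED RED BLUE BLUE RED BLUE BLUE.
edge 1 of 15 (BLUE): { 0 |  } gives 1
edge 2 of 15 (BLUE): { 0 1 |  } gives 2
edge 3 of 15 (BLUE): { 0 1 2 |  } gives 3
edge 4 of 15 (RED): { 0 1 2 | 3 } gives 5/2
edge 5 of 15 (RED): { 0 1 2 | 5/2 3 } gives 9/4
edge 6 of 15 (RED): { 0 1 2 | 9/4 5/2 3 } gives 17/8
edge 7 of 15 (RED): { 0 1 2 | 17/8 9/4 5/2 3 } gives 33/16
edge 8 of 15 (RED): { 0 1 2 | 33/16 17/8 9/4 5/2 3 } gives 65/32
edge 9 of 15 (RED): { 0 1 2 | 65/32 33/16 17/8 9/4 5/2 3 } gives 129/64
edge 10 of 15 (RED): { 0 1 2 | 129/64 65/32 33/16 17/8 9/4 5/2 3 } gives 257/128
edge 11 of 15 (BLUE): { 0 1 2 257/128 | 129/64 65/32 33/16 17/8 9/4 5/2 3 } gives 515/256
edge 12 of 15 (BLUE): { 0 1 2 257/128 515/256 | 129/64 65/32 33/16 17/8 9/4 5/2 3 } gives 1031/512
edge 13 of 15 (RED): { 0 1 2 257/128 515/256 | 1031/512 129/64 65/32 33/16 17/8 9/4 5/2 3 } gives 2061/1024
edge 14 of 15 (BLUE): { 0 1 2 257/128 515/256 2061/1024 | 1031/512 129/64 65/32 33/16 17/8 9/4 5/2 3 } gives 4123/2048
edge 15 of 15 (BLUE): { 0 1 2 257/128 515/256 2061/1024 4123/2048 | 1031/512 129/64 65/32 33/16 17/8 9/4 5/2 3 } gives 8247/4096

8247/4096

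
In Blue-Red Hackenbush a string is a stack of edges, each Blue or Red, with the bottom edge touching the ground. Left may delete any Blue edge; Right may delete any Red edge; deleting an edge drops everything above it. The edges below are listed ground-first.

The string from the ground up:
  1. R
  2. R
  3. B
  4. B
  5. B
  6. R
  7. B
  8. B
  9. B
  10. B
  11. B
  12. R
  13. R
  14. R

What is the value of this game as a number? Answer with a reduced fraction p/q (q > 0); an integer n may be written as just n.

-4623/4096

Prefix values for R R B B B R B B B B B R R R via {L|R} + simplicity:
1 of 14 · R · max L −∞ · min R 0 = -1
2 of 14 · RR · max L −∞ · min R -1 = -2
3 of 14 · RRB · max L -2 · min R -1 = -3/2
4 of 14 · RRBB · max L -3/2 · min R -1 = -5/4
5 of 14 · RRBBB · max L -5/4 · min R -1 = -9/8
6 of 14 · RRBBBR · max L -5/4 · min R -9/8 = -19/16
7 of 14 · RRBBBRB · max L -19/16 · min R -9/8 = -37/32
8 of 14 · RRBBBRBB · max L -37/32 · min R -9/8 = -73/64
9 of 14 · RRBBBRBBB · max L -73/64 · min R -9/8 = -145/128
10 of 14 · RRBBBRBBBB · max L -145/128 · min R -9/8 = -289/256
11 of 14 · RRBBBRBBBBB · max L -289/256 · min R -9/8 = -577/512
12 of 14 · RRBBBRBBBBBR · max L -289/256 · min R -577/512 = -1155/1024
13 of 14 · RRBBBRBBBBBRR · max L -289/256 · min R -1155/1024 = -2311/2048
14 of 14 · RRBBBRBBBBBRRR · max L -289/256 · min R -2311/2048 = -4623/4096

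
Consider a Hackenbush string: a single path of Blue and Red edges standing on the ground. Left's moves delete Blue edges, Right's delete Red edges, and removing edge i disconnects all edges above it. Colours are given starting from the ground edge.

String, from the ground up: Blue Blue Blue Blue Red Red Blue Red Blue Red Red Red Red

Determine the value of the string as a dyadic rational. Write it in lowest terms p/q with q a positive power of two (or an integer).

1697/512

Prefix values for Blue Blue Blue Blue Red Red Blue Red Blue Red Red Red Red via {L|R} + simplicity:
step 1: add Blue to get B; options L={ 0 } R={ — } → 1
step 2: add Blue to get BB; options L={ 0; 1 } R={ — } → 2
step 3: add Blue to get BBB; options L={ 0; 1; 2 } R={ — } → 3
step 4: add Blue to get BBBB; options L={ 0; 1; 2; 3 } R={ — } → 4
step 5: add Red to get BBBBR; options L={ 0; 1; 2; 3 } R={ 4 } → 7/2
step 6: add Red to get BBBBRR; options L={ 0; 1; 2; 3 } R={ 7/2; 4 } → 13/4
step 7: add Blue to get BBBBRRB; options L={ 0; 1; 2; 3; 13/4 } R={ 7/2; 4 } → 27/8
step 8: add Red to get BBBBRRBR; options L={ 0; 1; 2; 3; 13/4 } R={ 27/8; 7/2; 4 } → 53/16
step 9: add Blue to get BBBBRRBRB; options L={ 0; 1; 2; 3; 13/4; 53/16 } R={ 27/8; 7/2; 4 } → 107/32
step 10: add Red to get BBBBRRBRBR; options L={ 0; 1; 2; 3; 13/4; 53/16 } R={ 107/32; 27/8; 7/2; 4 } → 213/64
step 11: add Red to get BBBBRRBRBRR; options L={ 0; 1; 2; 3; 13/4; 53/16 } R={ 213/64; 107/32; 27/8; 7/2; 4 } → 425/128
step 12: add Red to get BBBBRRBRBRRR; options L={ 0; 1; 2; 3; 13/4; 53/16 } R={ 425/128; 213/64; 107/32; 27/8; 7/2; 4 } → 849/256
step 13: add Red to get BBBBRRBRBRRRR; options L={ 0; 1; 2; 3; 13/4; 53/16 } R={ 849/256; 425/128; 213/64; 107/32; 27/8; 7/2; 4 } → 1697/512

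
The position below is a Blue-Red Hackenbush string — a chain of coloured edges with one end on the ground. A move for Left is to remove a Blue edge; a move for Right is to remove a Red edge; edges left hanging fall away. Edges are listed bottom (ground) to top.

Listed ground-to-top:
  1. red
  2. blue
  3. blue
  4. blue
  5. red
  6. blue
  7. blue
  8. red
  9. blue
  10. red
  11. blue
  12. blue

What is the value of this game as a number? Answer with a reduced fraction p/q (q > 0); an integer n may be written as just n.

-297/2048

Build val(s[:k]) for k = 1..12, string s = red blue blue blue red blue blue red blue red blue blue.
edge 1 of 12 (red): { — | 0 } — -1
edge 2 of 12 (blue): { -1 | 0 } — -1/2
edge 3 of 12 (blue): { -1,-1/2 | 0 } — -1/4
edge 4 of 12 (blue): { -1,-1/2,-1/4 | 0 } — -1/8
edge 5 of 12 (red): { -1,-1/2,-1/4 | -1/8,0 } — -3/16
edge 6 of 12 (blue): { -1,-1/2,-1/4,-3/16 | -1/8,0 } — -5/32
edge 7 of 12 (blue): { -1,-1/2,-1/4,-3/16,-5/32 | -1/8,0 } — -9/64
edge 8 of 12 (red): { -1,-1/2,-1/4,-3/16,-5/32 | -9/64,-1/8,0 } — -19/128
edge 9 of 12 (blue): { -1,-1/2,-1/4,-3/16,-5/32,-19/128 | -9/64,-1/8,0 } — -37/256
edge 10 of 12 (red): { -1,-1/2,-1/4,-3/16,-5/32,-19/128 | -37/256,-9/64,-1/8,0 } — -75/512
edge 11 of 12 (blue): { -1,-1/2,-1/4,-3/16,-5/32,-19/128,-75/512 | -37/256,-9/64,-1/8,0 } — -149/1024
edge 12 of 12 (blue): { -1,-1/2,-1/4,-3/16,-5/32,-19/128,-75/512,-149/1024 | -37/256,-9/64,-1/8,0 } — -297/2048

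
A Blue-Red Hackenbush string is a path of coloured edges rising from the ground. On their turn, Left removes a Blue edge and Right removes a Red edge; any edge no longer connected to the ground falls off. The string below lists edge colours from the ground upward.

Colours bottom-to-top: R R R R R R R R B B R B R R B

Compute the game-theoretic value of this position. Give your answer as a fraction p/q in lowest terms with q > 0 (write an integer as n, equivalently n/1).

-941/128

val_1 [R]  L=[]  R=[0]  ⇒ -1
val_2 [RR]  L=[]  R=[-1, 0]  ⇒ -2
val_3 [RRR]  L=[]  R=[-2, -1, 0]  ⇒ -3
val_4 [RRRR]  L=[]  R=[-3, -2, -1, 0]  ⇒ -4
val_5 [RRRRR]  L=[]  R=[-4, -3, -2, -1, 0]  ⇒ -5
val_6 [RRRRRR]  L=[]  R=[-5, -4, -3, -2, -1, 0]  ⇒ -6
val_7 [RRRRRRR]  L=[]  R=[-6, -5, -4, -3, -2, -1, 0]  ⇒ -7
val_8 [RRRRRRRR]  L=[]  R=[-7, -6, -5, -4, -3, -2, -1, 0]  ⇒ -8
val_9 [RRRRRRRRB]  L=[-8]  R=[-7, -6, -5, -4, -3, -2, -1, 0]  ⇒ -15/2
val_10 [RRRRRRRRBB]  L=[-8, -15/2]  R=[-7, -6, -5, -4, -3, -2, -1, 0]  ⇒ -29/4
val_11 [RRRRRRRRBBR]  L=[-8, -15/2]  R=[-29/4, -7, -6, -5, -4, -3, -2, -1, 0]  ⇒ -59/8
val_12 [RRRRRRRRBBRB]  L=[-8, -15/2, -59/8]  R=[-29/4, -7, -6, -5, -4, -3, -2, -1, 0]  ⇒ -117/16
val_13 [RRRRRRRRBBRBR]  L=[-8, -15/2, -59/8]  R=[-117/16, -29/4, -7, -6, -5, -4, -3, -2, -1, 0]  ⇒ -235/32
val_14 [RRRRRRRRBBRBRR]  L=[-8, -15/2, -59/8]  R=[-235/32, -117/16, -29/4, -7, -6, -5, -4, -3, -2, -1, 0]  ⇒ -471/64
val_15 [RRRRRRRRBBRBRRB]  L=[-8, -15/2, -59/8, -471/64]  R=[-235/32, -117/16, -29/4, -7, -6, -5, -4, -3, -2, -1, 0]  ⇒ -941/128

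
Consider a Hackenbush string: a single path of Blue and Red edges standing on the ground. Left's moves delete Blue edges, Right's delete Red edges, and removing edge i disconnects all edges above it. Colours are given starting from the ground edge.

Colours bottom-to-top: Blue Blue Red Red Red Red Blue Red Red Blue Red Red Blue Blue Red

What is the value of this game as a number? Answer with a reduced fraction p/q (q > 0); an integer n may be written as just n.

Prefix values for Blue Blue Red Red Red Red Blue Red Red Blue Red Red Blue Blue Red via {L|R} + simplicity:
g_1 [B]  L=[0]  R=[none]  — 1
g_2 [BB]  L=[0 1]  R=[none]  — 2
g_3 [BBR]  L=[0 1]  R=[2]  — 3/2
g_4 [BBRR]  L=[0 1]  R=[3/2 2]  — 5/4
g_5 [BBRRR]  L=[0 1]  R=[5/4 3/2 2]  — 9/8
g_6 [BBRRRR]  L=[0 1]  R=[9/8 5/4 3/2 2]  — 17/16
g_7 [BBRRRRB]  L=[0 1 17/16]  R=[9/8 5/4 3/2 2]  — 35/32
g_8 [BBRRRRBR]  L=[0 1 17/16]  R=[35/32 9/8 5/4 3/2 2]  — 69/64
g_9 [BBRRRRBRR]  L=[0 1 17/16]  R=[69/64 35/32 9/8 5/4 3/2 2]  — 137/128
g_10 [BBRRRRBRRB]  L=[0 1 17/16 137/128]  R=[69/64 35/32 9/8 5/4 3/2 2]  — 275/256
g_11 [BBRRRRBRRBR]  L=[0 1 17/16 137/128]  R=[275/256 69/64 35/32 9/8 5/4 3/2 2]  — 549/512
g_12 [BBRRRRBRRBRR]  L=[0 1 17/16 137/128]  R=[549/512 275/256 69/64 35/32 9/8 5/4 3/2 2]  — 1097/1024
g_13 [BBRRRRBRRBRRB]  L=[0 1 17/16 137/128 1097/1024]  R=[549/512 275/256 69/64 35/32 9/8 5/4 3/2 2]  — 2195/2048
g_14 [BBRRRRBRRBRRBB]  L=[0 1 17/16 137/128 1097/1024 2195/2048]  R=[549/512 275/256 69/64 35/32 9/8 5/4 3/2 2]  — 4391/4096
g_15 [BBRRRRBRRBRRBBR]  L=[0 1 17/16 137/128 1097/1024 2195/2048]  R=[4391/4096 549/512 275/256 69/64 35/32 9/8 5/4 3/2 2]  — 8781/8192

8781/8192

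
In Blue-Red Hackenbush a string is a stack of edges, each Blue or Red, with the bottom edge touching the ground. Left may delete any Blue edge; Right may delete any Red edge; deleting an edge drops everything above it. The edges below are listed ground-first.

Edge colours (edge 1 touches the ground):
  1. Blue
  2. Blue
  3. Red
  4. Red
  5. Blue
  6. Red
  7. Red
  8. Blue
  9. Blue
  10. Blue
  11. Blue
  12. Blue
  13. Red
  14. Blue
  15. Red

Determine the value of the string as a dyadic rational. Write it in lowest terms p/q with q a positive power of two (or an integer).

10741/8192

val(B) = { 0 | none } so 1
val(BB) = { 0 1 | none } so 2
val(BBR) = { 0 1 | 2 } so 3/2
val(BBRR) = { 0 1 | 3/2 2 } so 5/4
val(BBRRB) = { 0 1 5/4 | 3/2 2 } so 11/8
val(BBRRBR) = { 0 1 5/4 | 11/8 3/2 2 } so 21/16
val(BBRRBRR) = { 0 1 5/4 | 21/16 11/8 3/2 2 } so 41/32
val(BBRRBRRB) = { 0 1 5/4 41/32 | 21/16 11/8 3/2 2 } so 83/64
val(BBRRBRRBB) = { 0 1 5/4 41/32 83/64 | 21/16 11/8 3/2 2 } so 167/128
val(BBRRBRRBBB) = { 0 1 5/4 41/32 83/64 167/128 | 21/16 11/8 3/2 2 } so 335/256
val(BBRRBRRBBBB) = { 0 1 5/4 41/32 83/64 167/128 335/256 | 21/16 11/8 3/2 2 } so 671/512
val(BBRRBRRBBBBB) = { 0 1 5/4 41/32 83/64 167/128 335/256 671/512 | 21/16 11/8 3/2 2 } so 1343/1024
val(BBRRBRRBBBBBR) = { 0 1 5/4 41/32 83/64 167/128 335/256 671/512 | 1343/1024 21/16 11/8 3/2 2 } so 2685/2048
val(BBRRBRRBBBBBRB) = { 0 1 5/4 41/32 83/64 167/128 335/256 671/512 2685/2048 | 1343/1024 21/16 11/8 3/2 2 } so 5371/4096
val(BBRRBRRBBBBBRBR) = { 0 1 5/4 41/32 83/64 167/128 335/256 671/512 2685/2048 | 5371/4096 1343/1024 21/16 11/8 3/2 2 } so 10741/8192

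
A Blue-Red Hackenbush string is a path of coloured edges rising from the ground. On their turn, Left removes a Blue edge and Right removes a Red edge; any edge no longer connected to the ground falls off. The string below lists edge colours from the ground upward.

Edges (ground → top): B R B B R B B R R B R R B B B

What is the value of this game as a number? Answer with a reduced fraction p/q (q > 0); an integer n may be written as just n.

Prefix values for B R B B R B B R R B R R B B B via {L|R} + simplicity:
B: Left { 0 }, Right { none } -> simplest 1
BR: Left { 0 }, Right { 1 } -> simplest 1/2
BRB: Left { 0,1/2 }, Right { 1 } -> simplest 3/4
BRBB: Left { 0,1/2,3/4 }, Right { 1 } -> simplest 7/8
BRBBR: Left { 0,1/2,3/4 }, Right { 7/8,1 } -> simplest 13/16
BRBBRB: Left { 0,1/2,3/4,13/16 }, Right { 7/8,1 } -> simplest 27/32
BRBBRBB: Left { 0,1/2,3/4,13/16,27/32 }, Right { 7/8,1 } -> simplest 55/64
BRBBRBBR: Left { 0,1/2,3/4,13/16,27/32 }, Right { 55/64,7/8,1 } -> simplest 109/128
BRBBRBBRR: Left { 0,1/2,3/4,13/16,27/32 }, Right { 109/128,55/64,7/8,1 } -> simplest 217/256
BRBBRBBRRB: Left { 0,1/2,3/4,13/16,27/32,217/256 }, Right { 109/128,55/64,7/8,1 } -> simplest 435/512
BRBBRBBRRBR: Left { 0,1/2,3/4,13/16,27/32,217/256 }, Right { 435/512,109/128,55/64,7/8,1 } -> simplest 869/1024
BRBBRBBRRBRR: Left { 0,1/2,3/4,13/16,27/32,217/256 }, Right { 869/1024,435/512,109/128,55/64,7/8,1 } -> simplest 1737/2048
BRBBRBBRRBRRB: Left { 0,1/2,3/4,13/16,27/32,217/256,1737/2048 }, Right { 869/1024,435/512,109/128,55/64,7/8,1 } -> simplest 3475/4096
BRBBRBBRRBRRBB: Left { 0,1/2,3/4,13/16,27/32,217/256,1737/2048,3475/4096 }, Right { 869/1024,435/512,109/128,55/64,7/8,1 } -> simplest 6951/8192
BRBBRBBRRBRRBBB: Left { 0,1/2,3/4,13/16,27/32,217/256,1737/2048,3475/4096,6951/8192 }, Right { 869/1024,435/512,109/128,55/64,7/8,1 } -> simplest 13903/16384

13903/16384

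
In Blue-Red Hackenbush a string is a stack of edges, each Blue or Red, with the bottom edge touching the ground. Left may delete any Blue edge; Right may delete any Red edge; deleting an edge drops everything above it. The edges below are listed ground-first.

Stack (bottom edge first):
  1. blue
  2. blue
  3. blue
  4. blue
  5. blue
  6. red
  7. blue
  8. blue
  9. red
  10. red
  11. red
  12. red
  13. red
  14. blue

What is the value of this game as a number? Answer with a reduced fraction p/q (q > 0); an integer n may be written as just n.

2435/512

Build value(s[:k]) for k = 1..14, string s = blue blue blue blue blue red blue blue red red red red red blue.
1 of 14 · b · max L 0 · min R +∞ = 1
2 of 14 · bb · max L 1 · min R +∞ = 2
3 of 14 · bbb · max L 2 · min R +∞ = 3
4 of 14 · bbbb · max L 3 · min R +∞ = 4
5 of 14 · bbbbb · max L 4 · min R +∞ = 5
6 of 14 · bbbbbr · max L 4 · min R 5 = 9/2
7 of 14 · bbbbbrb · max L 9/2 · min R 5 = 19/4
8 of 14 · bbbbbrbb · max L 19/4 · min R 5 = 39/8
9 of 14 · bbbbbrbbr · max L 19/4 · min R 39/8 = 77/16
10 of 14 · bbbbbrbbrr · max L 19/4 · min R 77/16 = 153/32
11 of 14 · bbbbbrbbrrr · max L 19/4 · min R 153/32 = 305/64
12 of 14 · bbbbbrbbrrrr · max L 19/4 · min R 305/64 = 609/128
13 of 14 · bbbbbrbbrrrrr · max L 19/4 · min R 609/128 = 1217/256
14 of 14 · bbbbbrbbrrrrrb · max L 1217/256 · min R 609/128 = 2435/512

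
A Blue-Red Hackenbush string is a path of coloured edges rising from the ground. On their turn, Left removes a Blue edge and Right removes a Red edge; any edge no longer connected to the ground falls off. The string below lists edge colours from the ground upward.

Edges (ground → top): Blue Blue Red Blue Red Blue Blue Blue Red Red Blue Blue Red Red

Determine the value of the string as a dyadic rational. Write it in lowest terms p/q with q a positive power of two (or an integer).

7065/4096

v_1 [B]  L=[0]  R=[none]  — 1
v_2 [BB]  L=[0,1]  R=[none]  — 2
v_3 [BBR]  L=[0,1]  R=[2]  — 3/2
v_4 [BBRB]  L=[0,1,3/2]  R=[2]  — 7/4
v_5 [BBRBR]  L=[0,1,3/2]  R=[7/4,2]  — 13/8
v_6 [BBRBRB]  L=[0,1,3/2,13/8]  R=[7/4,2]  — 27/16
v_7 [BBRBRBB]  L=[0,1,3/2,13/8,27/16]  R=[7/4,2]  — 55/32
v_8 [BBRBRBBB]  L=[0,1,3/2,13/8,27/16,55/32]  R=[7/4,2]  — 111/64
v_9 [BBRBRBBBR]  L=[0,1,3/2,13/8,27/16,55/32]  R=[111/64,7/4,2]  — 221/128
v_10 [BBRBRBBBRR]  L=[0,1,3/2,13/8,27/16,55/32]  R=[221/128,111/64,7/4,2]  — 441/256
v_11 [BBRBRBBBRRB]  L=[0,1,3/2,13/8,27/16,55/32,441/256]  R=[221/128,111/64,7/4,2]  — 883/512
v_12 [BBRBRBBBRRBB]  L=[0,1,3/2,13/8,27/16,55/32,441/256,883/512]  R=[221/128,111/64,7/4,2]  — 1767/1024
v_13 [BBRBRBBBRRBBR]  L=[0,1,3/2,13/8,27/16,55/32,441/256,883/512]  R=[1767/1024,221/128,111/64,7/4,2]  — 3533/2048
v_14 [BBRBRBBBRRBBRR]  L=[0,1,3/2,13/8,27/16,55/32,441/256,883/512]  R=[3533/2048,1767/1024,221/128,111/64,7/4,2]  — 7065/4096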